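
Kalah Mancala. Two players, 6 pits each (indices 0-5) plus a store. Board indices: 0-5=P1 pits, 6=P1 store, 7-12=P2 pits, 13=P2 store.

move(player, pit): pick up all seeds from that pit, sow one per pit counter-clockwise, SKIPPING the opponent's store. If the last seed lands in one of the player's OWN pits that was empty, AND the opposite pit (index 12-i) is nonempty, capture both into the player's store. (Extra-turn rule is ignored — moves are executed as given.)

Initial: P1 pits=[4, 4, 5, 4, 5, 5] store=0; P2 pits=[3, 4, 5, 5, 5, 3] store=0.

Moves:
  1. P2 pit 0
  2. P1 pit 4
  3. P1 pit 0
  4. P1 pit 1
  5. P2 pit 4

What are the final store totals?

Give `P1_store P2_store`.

Answer: 9 1

Derivation:
Move 1: P2 pit0 -> P1=[4,4,5,4,5,5](0) P2=[0,5,6,6,5,3](0)
Move 2: P1 pit4 -> P1=[4,4,5,4,0,6](1) P2=[1,6,7,6,5,3](0)
Move 3: P1 pit0 -> P1=[0,5,6,5,0,6](8) P2=[1,0,7,6,5,3](0)
Move 4: P1 pit1 -> P1=[0,0,7,6,1,7](9) P2=[1,0,7,6,5,3](0)
Move 5: P2 pit4 -> P1=[1,1,8,6,1,7](9) P2=[1,0,7,6,0,4](1)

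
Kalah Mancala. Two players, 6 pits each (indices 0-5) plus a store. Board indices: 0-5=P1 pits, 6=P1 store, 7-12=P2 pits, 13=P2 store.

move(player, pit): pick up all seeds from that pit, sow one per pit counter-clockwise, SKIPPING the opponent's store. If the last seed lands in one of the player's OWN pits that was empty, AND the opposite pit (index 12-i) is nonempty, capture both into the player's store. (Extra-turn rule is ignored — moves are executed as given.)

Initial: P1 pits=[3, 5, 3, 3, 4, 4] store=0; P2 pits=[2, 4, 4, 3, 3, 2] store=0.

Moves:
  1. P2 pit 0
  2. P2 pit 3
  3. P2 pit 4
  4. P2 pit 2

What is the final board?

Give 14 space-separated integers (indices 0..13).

Answer: 5 6 3 3 4 4 0 0 5 0 1 1 5 3

Derivation:
Move 1: P2 pit0 -> P1=[3,5,3,3,4,4](0) P2=[0,5,5,3,3,2](0)
Move 2: P2 pit3 -> P1=[3,5,3,3,4,4](0) P2=[0,5,5,0,4,3](1)
Move 3: P2 pit4 -> P1=[4,6,3,3,4,4](0) P2=[0,5,5,0,0,4](2)
Move 4: P2 pit2 -> P1=[5,6,3,3,4,4](0) P2=[0,5,0,1,1,5](3)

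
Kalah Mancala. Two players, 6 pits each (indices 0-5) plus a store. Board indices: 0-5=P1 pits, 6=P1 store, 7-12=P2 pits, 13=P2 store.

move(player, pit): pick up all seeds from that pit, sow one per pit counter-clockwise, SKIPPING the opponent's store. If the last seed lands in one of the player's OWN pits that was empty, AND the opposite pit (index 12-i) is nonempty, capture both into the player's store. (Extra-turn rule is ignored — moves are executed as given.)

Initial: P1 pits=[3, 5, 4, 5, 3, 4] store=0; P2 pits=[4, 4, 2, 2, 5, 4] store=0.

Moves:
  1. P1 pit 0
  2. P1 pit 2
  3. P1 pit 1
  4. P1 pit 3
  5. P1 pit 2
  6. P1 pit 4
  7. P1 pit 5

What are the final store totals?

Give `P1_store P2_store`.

Answer: 15 0

Derivation:
Move 1: P1 pit0 -> P1=[0,6,5,6,3,4](0) P2=[4,4,2,2,5,4](0)
Move 2: P1 pit2 -> P1=[0,6,0,7,4,5](1) P2=[5,4,2,2,5,4](0)
Move 3: P1 pit1 -> P1=[0,0,1,8,5,6](2) P2=[6,4,2,2,5,4](0)
Move 4: P1 pit3 -> P1=[0,0,1,0,6,7](3) P2=[7,5,3,3,6,4](0)
Move 5: P1 pit2 -> P1=[0,0,0,0,6,7](7) P2=[7,5,0,3,6,4](0)
Move 6: P1 pit4 -> P1=[0,0,0,0,0,8](8) P2=[8,6,1,4,6,4](0)
Move 7: P1 pit5 -> P1=[0,0,0,0,0,0](15) P2=[9,7,2,5,7,0](0)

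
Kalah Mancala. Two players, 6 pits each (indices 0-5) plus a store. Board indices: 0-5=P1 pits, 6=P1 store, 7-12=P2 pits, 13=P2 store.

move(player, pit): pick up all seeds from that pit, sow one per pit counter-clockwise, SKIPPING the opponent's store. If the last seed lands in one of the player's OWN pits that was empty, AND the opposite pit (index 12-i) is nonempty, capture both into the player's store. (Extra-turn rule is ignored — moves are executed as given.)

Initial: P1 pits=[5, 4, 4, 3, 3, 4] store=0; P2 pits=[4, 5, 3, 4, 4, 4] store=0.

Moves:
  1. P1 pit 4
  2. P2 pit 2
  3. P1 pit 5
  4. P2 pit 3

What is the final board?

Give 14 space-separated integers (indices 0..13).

Move 1: P1 pit4 -> P1=[5,4,4,3,0,5](1) P2=[5,5,3,4,4,4](0)
Move 2: P2 pit2 -> P1=[5,4,4,3,0,5](1) P2=[5,5,0,5,5,5](0)
Move 3: P1 pit5 -> P1=[5,4,4,3,0,0](2) P2=[6,6,1,6,5,5](0)
Move 4: P2 pit3 -> P1=[6,5,5,3,0,0](2) P2=[6,6,1,0,6,6](1)

Answer: 6 5 5 3 0 0 2 6 6 1 0 6 6 1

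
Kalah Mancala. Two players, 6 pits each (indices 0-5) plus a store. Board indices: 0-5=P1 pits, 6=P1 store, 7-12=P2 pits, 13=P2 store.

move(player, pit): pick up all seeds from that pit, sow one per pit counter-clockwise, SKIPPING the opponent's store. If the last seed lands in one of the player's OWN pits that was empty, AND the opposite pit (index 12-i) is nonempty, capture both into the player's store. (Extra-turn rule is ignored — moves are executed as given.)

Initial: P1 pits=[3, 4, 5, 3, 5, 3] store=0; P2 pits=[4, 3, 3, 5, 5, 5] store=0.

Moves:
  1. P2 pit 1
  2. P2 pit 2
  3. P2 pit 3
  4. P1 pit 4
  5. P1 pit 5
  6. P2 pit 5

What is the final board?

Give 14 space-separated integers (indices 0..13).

Move 1: P2 pit1 -> P1=[3,4,5,3,5,3](0) P2=[4,0,4,6,6,5](0)
Move 2: P2 pit2 -> P1=[3,4,5,3,5,3](0) P2=[4,0,0,7,7,6](1)
Move 3: P2 pit3 -> P1=[4,5,6,4,5,3](0) P2=[4,0,0,0,8,7](2)
Move 4: P1 pit4 -> P1=[4,5,6,4,0,4](1) P2=[5,1,1,0,8,7](2)
Move 5: P1 pit5 -> P1=[4,5,6,4,0,0](2) P2=[6,2,2,0,8,7](2)
Move 6: P2 pit5 -> P1=[5,6,7,5,1,1](2) P2=[6,2,2,0,8,0](3)

Answer: 5 6 7 5 1 1 2 6 2 2 0 8 0 3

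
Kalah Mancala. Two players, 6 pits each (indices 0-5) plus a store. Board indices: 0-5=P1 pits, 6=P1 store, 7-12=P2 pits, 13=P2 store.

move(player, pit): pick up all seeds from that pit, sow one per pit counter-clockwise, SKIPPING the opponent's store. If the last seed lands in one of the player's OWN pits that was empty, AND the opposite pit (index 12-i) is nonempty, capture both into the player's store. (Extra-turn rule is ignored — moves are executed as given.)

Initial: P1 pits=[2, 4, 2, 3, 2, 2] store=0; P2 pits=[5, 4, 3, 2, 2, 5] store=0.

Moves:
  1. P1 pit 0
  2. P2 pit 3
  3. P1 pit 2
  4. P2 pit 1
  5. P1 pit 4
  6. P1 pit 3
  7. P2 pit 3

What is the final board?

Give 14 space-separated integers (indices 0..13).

Answer: 0 5 0 0 1 5 2 7 0 4 0 5 7 0

Derivation:
Move 1: P1 pit0 -> P1=[0,5,3,3,2,2](0) P2=[5,4,3,2,2,5](0)
Move 2: P2 pit3 -> P1=[0,5,3,3,2,2](0) P2=[5,4,3,0,3,6](0)
Move 3: P1 pit2 -> P1=[0,5,0,4,3,3](0) P2=[5,4,3,0,3,6](0)
Move 4: P2 pit1 -> P1=[0,5,0,4,3,3](0) P2=[5,0,4,1,4,7](0)
Move 5: P1 pit4 -> P1=[0,5,0,4,0,4](1) P2=[6,0,4,1,4,7](0)
Move 6: P1 pit3 -> P1=[0,5,0,0,1,5](2) P2=[7,0,4,1,4,7](0)
Move 7: P2 pit3 -> P1=[0,5,0,0,1,5](2) P2=[7,0,4,0,5,7](0)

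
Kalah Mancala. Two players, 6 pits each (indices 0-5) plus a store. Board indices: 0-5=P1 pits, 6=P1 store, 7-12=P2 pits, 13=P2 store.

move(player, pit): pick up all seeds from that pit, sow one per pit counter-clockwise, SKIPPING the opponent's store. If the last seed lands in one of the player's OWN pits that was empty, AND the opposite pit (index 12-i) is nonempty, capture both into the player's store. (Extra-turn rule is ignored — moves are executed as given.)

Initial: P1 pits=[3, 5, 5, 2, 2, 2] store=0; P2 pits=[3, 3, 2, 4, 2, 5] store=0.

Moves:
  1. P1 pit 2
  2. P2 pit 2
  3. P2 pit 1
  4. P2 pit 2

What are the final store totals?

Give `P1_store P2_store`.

Answer: 1 0

Derivation:
Move 1: P1 pit2 -> P1=[3,5,0,3,3,3](1) P2=[4,3,2,4,2,5](0)
Move 2: P2 pit2 -> P1=[3,5,0,3,3,3](1) P2=[4,3,0,5,3,5](0)
Move 3: P2 pit1 -> P1=[3,5,0,3,3,3](1) P2=[4,0,1,6,4,5](0)
Move 4: P2 pit2 -> P1=[3,5,0,3,3,3](1) P2=[4,0,0,7,4,5](0)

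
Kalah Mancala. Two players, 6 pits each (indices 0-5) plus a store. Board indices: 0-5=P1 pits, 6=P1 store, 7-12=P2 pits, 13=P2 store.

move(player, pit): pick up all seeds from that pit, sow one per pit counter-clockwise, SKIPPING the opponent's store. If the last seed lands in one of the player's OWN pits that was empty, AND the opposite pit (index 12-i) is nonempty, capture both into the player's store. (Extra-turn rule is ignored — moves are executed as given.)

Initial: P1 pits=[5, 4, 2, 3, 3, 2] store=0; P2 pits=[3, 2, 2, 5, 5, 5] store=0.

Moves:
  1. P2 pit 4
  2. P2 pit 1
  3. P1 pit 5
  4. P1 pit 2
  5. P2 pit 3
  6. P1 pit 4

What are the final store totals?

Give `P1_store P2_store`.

Answer: 7 2

Derivation:
Move 1: P2 pit4 -> P1=[6,5,3,3,3,2](0) P2=[3,2,2,5,0,6](1)
Move 2: P2 pit1 -> P1=[6,5,3,3,3,2](0) P2=[3,0,3,6,0,6](1)
Move 3: P1 pit5 -> P1=[6,5,3,3,3,0](1) P2=[4,0,3,6,0,6](1)
Move 4: P1 pit2 -> P1=[6,5,0,4,4,0](6) P2=[0,0,3,6,0,6](1)
Move 5: P2 pit3 -> P1=[7,6,1,4,4,0](6) P2=[0,0,3,0,1,7](2)
Move 6: P1 pit4 -> P1=[7,6,1,4,0,1](7) P2=[1,1,3,0,1,7](2)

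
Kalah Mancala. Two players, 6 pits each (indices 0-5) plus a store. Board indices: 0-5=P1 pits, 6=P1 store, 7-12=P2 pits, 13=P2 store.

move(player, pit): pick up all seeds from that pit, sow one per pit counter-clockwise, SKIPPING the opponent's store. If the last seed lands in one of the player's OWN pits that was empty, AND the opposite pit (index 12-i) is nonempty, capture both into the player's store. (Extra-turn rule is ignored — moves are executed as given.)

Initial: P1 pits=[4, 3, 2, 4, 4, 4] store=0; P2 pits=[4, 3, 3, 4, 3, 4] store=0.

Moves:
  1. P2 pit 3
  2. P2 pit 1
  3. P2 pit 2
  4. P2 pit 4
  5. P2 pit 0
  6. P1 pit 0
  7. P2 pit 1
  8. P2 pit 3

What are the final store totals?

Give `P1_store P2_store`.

Move 1: P2 pit3 -> P1=[5,3,2,4,4,4](0) P2=[4,3,3,0,4,5](1)
Move 2: P2 pit1 -> P1=[5,3,2,4,4,4](0) P2=[4,0,4,1,5,5](1)
Move 3: P2 pit2 -> P1=[5,3,2,4,4,4](0) P2=[4,0,0,2,6,6](2)
Move 4: P2 pit4 -> P1=[6,4,3,5,4,4](0) P2=[4,0,0,2,0,7](3)
Move 5: P2 pit0 -> P1=[6,0,3,5,4,4](0) P2=[0,1,1,3,0,7](8)
Move 6: P1 pit0 -> P1=[0,1,4,6,5,5](1) P2=[0,1,1,3,0,7](8)
Move 7: P2 pit1 -> P1=[0,1,4,6,5,5](1) P2=[0,0,2,3,0,7](8)
Move 8: P2 pit3 -> P1=[0,1,4,6,5,5](1) P2=[0,0,2,0,1,8](9)

Answer: 1 9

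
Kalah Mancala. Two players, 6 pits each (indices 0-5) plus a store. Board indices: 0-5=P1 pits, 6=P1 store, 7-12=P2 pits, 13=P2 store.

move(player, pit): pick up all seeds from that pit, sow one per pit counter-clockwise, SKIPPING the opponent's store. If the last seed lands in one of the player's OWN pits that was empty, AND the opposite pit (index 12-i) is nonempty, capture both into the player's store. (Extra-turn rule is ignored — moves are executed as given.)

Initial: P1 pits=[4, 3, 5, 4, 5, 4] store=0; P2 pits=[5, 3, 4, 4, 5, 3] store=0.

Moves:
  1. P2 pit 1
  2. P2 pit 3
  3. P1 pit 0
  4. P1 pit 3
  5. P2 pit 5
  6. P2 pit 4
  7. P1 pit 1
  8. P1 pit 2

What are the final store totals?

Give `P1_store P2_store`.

Answer: 3 3

Derivation:
Move 1: P2 pit1 -> P1=[4,3,5,4,5,4](0) P2=[5,0,5,5,6,3](0)
Move 2: P2 pit3 -> P1=[5,4,5,4,5,4](0) P2=[5,0,5,0,7,4](1)
Move 3: P1 pit0 -> P1=[0,5,6,5,6,5](0) P2=[5,0,5,0,7,4](1)
Move 4: P1 pit3 -> P1=[0,5,6,0,7,6](1) P2=[6,1,5,0,7,4](1)
Move 5: P2 pit5 -> P1=[1,6,7,0,7,6](1) P2=[6,1,5,0,7,0](2)
Move 6: P2 pit4 -> P1=[2,7,8,1,8,6](1) P2=[6,1,5,0,0,1](3)
Move 7: P1 pit1 -> P1=[2,0,9,2,9,7](2) P2=[7,2,5,0,0,1](3)
Move 8: P1 pit2 -> P1=[2,0,0,3,10,8](3) P2=[8,3,6,1,1,1](3)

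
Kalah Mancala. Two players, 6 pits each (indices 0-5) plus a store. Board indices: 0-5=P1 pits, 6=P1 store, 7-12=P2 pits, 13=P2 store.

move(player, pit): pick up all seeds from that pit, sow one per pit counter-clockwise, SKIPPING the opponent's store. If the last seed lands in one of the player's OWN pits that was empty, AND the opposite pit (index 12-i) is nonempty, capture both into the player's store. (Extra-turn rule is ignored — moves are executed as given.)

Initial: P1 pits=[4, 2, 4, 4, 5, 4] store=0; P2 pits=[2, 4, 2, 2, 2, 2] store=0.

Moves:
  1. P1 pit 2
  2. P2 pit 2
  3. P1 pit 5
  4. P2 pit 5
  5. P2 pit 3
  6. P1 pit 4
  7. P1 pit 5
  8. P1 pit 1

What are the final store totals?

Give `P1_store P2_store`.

Answer: 4 2

Derivation:
Move 1: P1 pit2 -> P1=[4,2,0,5,6,5](1) P2=[2,4,2,2,2,2](0)
Move 2: P2 pit2 -> P1=[4,2,0,5,6,5](1) P2=[2,4,0,3,3,2](0)
Move 3: P1 pit5 -> P1=[4,2,0,5,6,0](2) P2=[3,5,1,4,3,2](0)
Move 4: P2 pit5 -> P1=[5,2,0,5,6,0](2) P2=[3,5,1,4,3,0](1)
Move 5: P2 pit3 -> P1=[6,2,0,5,6,0](2) P2=[3,5,1,0,4,1](2)
Move 6: P1 pit4 -> P1=[6,2,0,5,0,1](3) P2=[4,6,2,1,4,1](2)
Move 7: P1 pit5 -> P1=[6,2,0,5,0,0](4) P2=[4,6,2,1,4,1](2)
Move 8: P1 pit1 -> P1=[6,0,1,6,0,0](4) P2=[4,6,2,1,4,1](2)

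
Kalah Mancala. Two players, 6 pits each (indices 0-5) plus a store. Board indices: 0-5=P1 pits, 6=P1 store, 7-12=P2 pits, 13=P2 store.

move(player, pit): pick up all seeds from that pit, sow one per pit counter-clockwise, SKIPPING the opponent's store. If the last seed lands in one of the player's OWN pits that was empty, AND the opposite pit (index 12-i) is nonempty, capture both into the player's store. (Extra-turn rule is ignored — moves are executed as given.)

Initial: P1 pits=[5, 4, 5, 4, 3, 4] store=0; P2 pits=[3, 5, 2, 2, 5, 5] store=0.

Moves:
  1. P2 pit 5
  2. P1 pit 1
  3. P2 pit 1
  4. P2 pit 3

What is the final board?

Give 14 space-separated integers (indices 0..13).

Move 1: P2 pit5 -> P1=[6,5,6,5,3,4](0) P2=[3,5,2,2,5,0](1)
Move 2: P1 pit1 -> P1=[6,0,7,6,4,5](1) P2=[3,5,2,2,5,0](1)
Move 3: P2 pit1 -> P1=[6,0,7,6,4,5](1) P2=[3,0,3,3,6,1](2)
Move 4: P2 pit3 -> P1=[6,0,7,6,4,5](1) P2=[3,0,3,0,7,2](3)

Answer: 6 0 7 6 4 5 1 3 0 3 0 7 2 3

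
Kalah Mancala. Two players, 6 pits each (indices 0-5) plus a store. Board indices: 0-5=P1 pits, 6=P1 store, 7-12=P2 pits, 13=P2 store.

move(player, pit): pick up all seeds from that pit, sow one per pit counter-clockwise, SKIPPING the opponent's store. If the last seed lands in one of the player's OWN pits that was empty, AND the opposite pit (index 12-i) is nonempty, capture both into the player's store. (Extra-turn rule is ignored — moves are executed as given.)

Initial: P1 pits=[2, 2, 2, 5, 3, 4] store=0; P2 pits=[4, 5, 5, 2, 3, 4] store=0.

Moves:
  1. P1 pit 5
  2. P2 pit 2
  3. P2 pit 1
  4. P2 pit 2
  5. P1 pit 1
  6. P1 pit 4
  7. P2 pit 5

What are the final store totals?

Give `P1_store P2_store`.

Answer: 2 3

Derivation:
Move 1: P1 pit5 -> P1=[2,2,2,5,3,0](1) P2=[5,6,6,2,3,4](0)
Move 2: P2 pit2 -> P1=[3,3,2,5,3,0](1) P2=[5,6,0,3,4,5](1)
Move 3: P2 pit1 -> P1=[4,3,2,5,3,0](1) P2=[5,0,1,4,5,6](2)
Move 4: P2 pit2 -> P1=[4,3,2,5,3,0](1) P2=[5,0,0,5,5,6](2)
Move 5: P1 pit1 -> P1=[4,0,3,6,4,0](1) P2=[5,0,0,5,5,6](2)
Move 6: P1 pit4 -> P1=[4,0,3,6,0,1](2) P2=[6,1,0,5,5,6](2)
Move 7: P2 pit5 -> P1=[5,1,4,7,1,1](2) P2=[6,1,0,5,5,0](3)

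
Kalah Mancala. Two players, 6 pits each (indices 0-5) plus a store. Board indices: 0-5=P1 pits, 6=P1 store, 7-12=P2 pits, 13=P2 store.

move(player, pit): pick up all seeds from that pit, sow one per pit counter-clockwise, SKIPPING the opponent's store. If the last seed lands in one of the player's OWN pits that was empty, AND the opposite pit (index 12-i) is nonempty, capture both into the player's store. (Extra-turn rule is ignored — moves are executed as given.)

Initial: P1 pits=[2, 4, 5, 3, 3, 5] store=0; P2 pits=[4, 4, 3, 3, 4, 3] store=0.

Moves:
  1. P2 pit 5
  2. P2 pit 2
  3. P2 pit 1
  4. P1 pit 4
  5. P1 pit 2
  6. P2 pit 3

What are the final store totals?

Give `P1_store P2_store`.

Answer: 2 6

Derivation:
Move 1: P2 pit5 -> P1=[3,5,5,3,3,5](0) P2=[4,4,3,3,4,0](1)
Move 2: P2 pit2 -> P1=[0,5,5,3,3,5](0) P2=[4,4,0,4,5,0](5)
Move 3: P2 pit1 -> P1=[0,5,5,3,3,5](0) P2=[4,0,1,5,6,1](5)
Move 4: P1 pit4 -> P1=[0,5,5,3,0,6](1) P2=[5,0,1,5,6,1](5)
Move 5: P1 pit2 -> P1=[0,5,0,4,1,7](2) P2=[6,0,1,5,6,1](5)
Move 6: P2 pit3 -> P1=[1,6,0,4,1,7](2) P2=[6,0,1,0,7,2](6)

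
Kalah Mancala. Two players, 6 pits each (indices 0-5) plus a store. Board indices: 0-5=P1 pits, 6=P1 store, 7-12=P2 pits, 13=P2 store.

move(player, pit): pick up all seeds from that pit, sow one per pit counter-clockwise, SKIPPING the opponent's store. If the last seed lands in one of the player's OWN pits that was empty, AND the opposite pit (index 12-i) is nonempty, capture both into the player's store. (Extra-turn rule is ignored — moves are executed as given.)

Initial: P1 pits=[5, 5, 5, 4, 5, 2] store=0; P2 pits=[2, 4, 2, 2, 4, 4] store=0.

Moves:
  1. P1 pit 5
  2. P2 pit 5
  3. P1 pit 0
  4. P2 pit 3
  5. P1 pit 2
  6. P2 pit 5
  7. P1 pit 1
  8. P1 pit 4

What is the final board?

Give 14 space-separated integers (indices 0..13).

Answer: 0 0 1 7 0 4 5 6 7 4 1 6 1 2

Derivation:
Move 1: P1 pit5 -> P1=[5,5,5,4,5,0](1) P2=[3,4,2,2,4,4](0)
Move 2: P2 pit5 -> P1=[6,6,6,4,5,0](1) P2=[3,4,2,2,4,0](1)
Move 3: P1 pit0 -> P1=[0,7,7,5,6,1](2) P2=[3,4,2,2,4,0](1)
Move 4: P2 pit3 -> P1=[0,7,7,5,6,1](2) P2=[3,4,2,0,5,1](1)
Move 5: P1 pit2 -> P1=[0,7,0,6,7,2](3) P2=[4,5,3,0,5,1](1)
Move 6: P2 pit5 -> P1=[0,7,0,6,7,2](3) P2=[4,5,3,0,5,0](2)
Move 7: P1 pit1 -> P1=[0,0,1,7,8,3](4) P2=[5,6,3,0,5,0](2)
Move 8: P1 pit4 -> P1=[0,0,1,7,0,4](5) P2=[6,7,4,1,6,1](2)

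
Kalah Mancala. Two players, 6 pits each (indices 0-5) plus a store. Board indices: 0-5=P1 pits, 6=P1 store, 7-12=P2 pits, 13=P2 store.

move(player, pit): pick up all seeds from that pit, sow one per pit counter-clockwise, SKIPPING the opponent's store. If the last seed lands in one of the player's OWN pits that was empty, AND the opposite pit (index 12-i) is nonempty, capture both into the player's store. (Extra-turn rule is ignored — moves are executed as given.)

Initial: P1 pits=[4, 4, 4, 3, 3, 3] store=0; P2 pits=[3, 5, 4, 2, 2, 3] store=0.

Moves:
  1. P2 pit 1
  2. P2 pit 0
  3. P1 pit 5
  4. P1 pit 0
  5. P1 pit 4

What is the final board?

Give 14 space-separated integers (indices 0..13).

Answer: 0 5 5 4 0 1 2 2 3 6 4 3 4 1

Derivation:
Move 1: P2 pit1 -> P1=[4,4,4,3,3,3](0) P2=[3,0,5,3,3,4](1)
Move 2: P2 pit0 -> P1=[4,4,4,3,3,3](0) P2=[0,1,6,4,3,4](1)
Move 3: P1 pit5 -> P1=[4,4,4,3,3,0](1) P2=[1,2,6,4,3,4](1)
Move 4: P1 pit0 -> P1=[0,5,5,4,4,0](1) P2=[1,2,6,4,3,4](1)
Move 5: P1 pit4 -> P1=[0,5,5,4,0,1](2) P2=[2,3,6,4,3,4](1)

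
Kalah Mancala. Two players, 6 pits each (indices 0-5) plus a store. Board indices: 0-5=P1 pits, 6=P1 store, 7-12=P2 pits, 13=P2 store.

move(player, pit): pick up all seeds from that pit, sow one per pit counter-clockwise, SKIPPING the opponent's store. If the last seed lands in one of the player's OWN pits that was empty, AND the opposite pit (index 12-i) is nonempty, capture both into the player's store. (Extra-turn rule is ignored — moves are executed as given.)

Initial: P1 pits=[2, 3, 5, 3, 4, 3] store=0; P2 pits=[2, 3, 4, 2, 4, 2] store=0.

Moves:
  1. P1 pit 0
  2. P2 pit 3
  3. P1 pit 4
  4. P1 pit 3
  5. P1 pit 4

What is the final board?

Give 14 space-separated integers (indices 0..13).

Move 1: P1 pit0 -> P1=[0,4,6,3,4,3](0) P2=[2,3,4,2,4,2](0)
Move 2: P2 pit3 -> P1=[0,4,6,3,4,3](0) P2=[2,3,4,0,5,3](0)
Move 3: P1 pit4 -> P1=[0,4,6,3,0,4](1) P2=[3,4,4,0,5,3](0)
Move 4: P1 pit3 -> P1=[0,4,6,0,1,5](2) P2=[3,4,4,0,5,3](0)
Move 5: P1 pit4 -> P1=[0,4,6,0,0,6](2) P2=[3,4,4,0,5,3](0)

Answer: 0 4 6 0 0 6 2 3 4 4 0 5 3 0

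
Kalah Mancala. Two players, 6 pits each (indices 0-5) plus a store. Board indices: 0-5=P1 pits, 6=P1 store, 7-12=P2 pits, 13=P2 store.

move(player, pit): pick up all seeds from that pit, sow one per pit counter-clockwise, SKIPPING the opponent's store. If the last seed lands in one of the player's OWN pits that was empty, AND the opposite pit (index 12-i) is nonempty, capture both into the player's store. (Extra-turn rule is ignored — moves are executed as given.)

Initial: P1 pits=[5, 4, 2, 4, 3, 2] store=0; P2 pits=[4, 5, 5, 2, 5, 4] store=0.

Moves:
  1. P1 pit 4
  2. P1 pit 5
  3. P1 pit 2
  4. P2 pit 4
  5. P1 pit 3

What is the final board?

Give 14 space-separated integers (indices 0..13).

Move 1: P1 pit4 -> P1=[5,4,2,4,0,3](1) P2=[5,5,5,2,5,4](0)
Move 2: P1 pit5 -> P1=[5,4,2,4,0,0](2) P2=[6,6,5,2,5,4](0)
Move 3: P1 pit2 -> P1=[5,4,0,5,0,0](9) P2=[6,0,5,2,5,4](0)
Move 4: P2 pit4 -> P1=[6,5,1,5,0,0](9) P2=[6,0,5,2,0,5](1)
Move 5: P1 pit3 -> P1=[6,5,1,0,1,1](10) P2=[7,1,5,2,0,5](1)

Answer: 6 5 1 0 1 1 10 7 1 5 2 0 5 1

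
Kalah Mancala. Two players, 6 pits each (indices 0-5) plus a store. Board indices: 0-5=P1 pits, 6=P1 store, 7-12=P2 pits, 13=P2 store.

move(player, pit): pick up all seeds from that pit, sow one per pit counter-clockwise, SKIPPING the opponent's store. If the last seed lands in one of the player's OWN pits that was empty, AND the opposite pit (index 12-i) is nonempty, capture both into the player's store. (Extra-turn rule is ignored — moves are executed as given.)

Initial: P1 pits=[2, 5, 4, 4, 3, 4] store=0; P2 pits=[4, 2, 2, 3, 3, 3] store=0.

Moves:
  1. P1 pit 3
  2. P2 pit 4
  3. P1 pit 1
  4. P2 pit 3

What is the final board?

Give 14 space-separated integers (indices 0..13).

Answer: 3 0 5 1 5 6 2 5 2 2 0 1 5 2

Derivation:
Move 1: P1 pit3 -> P1=[2,5,4,0,4,5](1) P2=[5,2,2,3,3,3](0)
Move 2: P2 pit4 -> P1=[3,5,4,0,4,5](1) P2=[5,2,2,3,0,4](1)
Move 3: P1 pit1 -> P1=[3,0,5,1,5,6](2) P2=[5,2,2,3,0,4](1)
Move 4: P2 pit3 -> P1=[3,0,5,1,5,6](2) P2=[5,2,2,0,1,5](2)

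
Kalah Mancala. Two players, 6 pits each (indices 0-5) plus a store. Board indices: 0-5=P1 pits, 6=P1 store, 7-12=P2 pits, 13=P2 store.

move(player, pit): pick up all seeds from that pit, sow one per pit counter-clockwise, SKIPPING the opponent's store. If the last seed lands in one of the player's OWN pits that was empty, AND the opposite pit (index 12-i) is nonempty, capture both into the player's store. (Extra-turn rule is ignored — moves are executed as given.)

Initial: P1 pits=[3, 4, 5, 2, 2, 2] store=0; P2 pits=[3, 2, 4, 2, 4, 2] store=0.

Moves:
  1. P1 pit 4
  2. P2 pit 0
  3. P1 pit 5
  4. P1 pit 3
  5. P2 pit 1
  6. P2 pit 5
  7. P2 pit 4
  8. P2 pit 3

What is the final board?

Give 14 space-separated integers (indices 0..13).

Move 1: P1 pit4 -> P1=[3,4,5,2,0,3](1) P2=[3,2,4,2,4,2](0)
Move 2: P2 pit0 -> P1=[3,4,5,2,0,3](1) P2=[0,3,5,3,4,2](0)
Move 3: P1 pit5 -> P1=[3,4,5,2,0,0](2) P2=[1,4,5,3,4,2](0)
Move 4: P1 pit3 -> P1=[3,4,5,0,1,0](4) P2=[0,4,5,3,4,2](0)
Move 5: P2 pit1 -> P1=[3,4,5,0,1,0](4) P2=[0,0,6,4,5,3](0)
Move 6: P2 pit5 -> P1=[4,5,5,0,1,0](4) P2=[0,0,6,4,5,0](1)
Move 7: P2 pit4 -> P1=[5,6,6,0,1,0](4) P2=[0,0,6,4,0,1](2)
Move 8: P2 pit3 -> P1=[6,6,6,0,1,0](4) P2=[0,0,6,0,1,2](3)

Answer: 6 6 6 0 1 0 4 0 0 6 0 1 2 3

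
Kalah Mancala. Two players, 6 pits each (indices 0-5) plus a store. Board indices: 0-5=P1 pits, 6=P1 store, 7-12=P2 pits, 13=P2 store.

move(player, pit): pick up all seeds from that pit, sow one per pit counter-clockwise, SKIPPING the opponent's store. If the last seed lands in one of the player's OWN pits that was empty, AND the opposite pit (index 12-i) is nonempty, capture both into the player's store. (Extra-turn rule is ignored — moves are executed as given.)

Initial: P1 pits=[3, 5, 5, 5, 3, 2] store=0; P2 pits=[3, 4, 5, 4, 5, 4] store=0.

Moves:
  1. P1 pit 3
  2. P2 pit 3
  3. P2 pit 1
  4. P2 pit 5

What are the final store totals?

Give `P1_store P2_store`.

Answer: 1 3

Derivation:
Move 1: P1 pit3 -> P1=[3,5,5,0,4,3](1) P2=[4,5,5,4,5,4](0)
Move 2: P2 pit3 -> P1=[4,5,5,0,4,3](1) P2=[4,5,5,0,6,5](1)
Move 3: P2 pit1 -> P1=[4,5,5,0,4,3](1) P2=[4,0,6,1,7,6](2)
Move 4: P2 pit5 -> P1=[5,6,6,1,5,3](1) P2=[4,0,6,1,7,0](3)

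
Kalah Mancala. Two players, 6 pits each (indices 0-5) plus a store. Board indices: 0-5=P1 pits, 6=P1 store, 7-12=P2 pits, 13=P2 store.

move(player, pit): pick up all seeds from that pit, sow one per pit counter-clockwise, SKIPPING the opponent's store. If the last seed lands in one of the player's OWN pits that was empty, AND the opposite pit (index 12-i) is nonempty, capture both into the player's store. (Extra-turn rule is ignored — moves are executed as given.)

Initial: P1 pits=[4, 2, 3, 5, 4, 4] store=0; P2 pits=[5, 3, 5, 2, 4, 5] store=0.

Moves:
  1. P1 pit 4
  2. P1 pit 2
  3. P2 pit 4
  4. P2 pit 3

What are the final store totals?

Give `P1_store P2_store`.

Move 1: P1 pit4 -> P1=[4,2,3,5,0,5](1) P2=[6,4,5,2,4,5](0)
Move 2: P1 pit2 -> P1=[4,2,0,6,1,6](1) P2=[6,4,5,2,4,5](0)
Move 3: P2 pit4 -> P1=[5,3,0,6,1,6](1) P2=[6,4,5,2,0,6](1)
Move 4: P2 pit3 -> P1=[5,3,0,6,1,6](1) P2=[6,4,5,0,1,7](1)

Answer: 1 1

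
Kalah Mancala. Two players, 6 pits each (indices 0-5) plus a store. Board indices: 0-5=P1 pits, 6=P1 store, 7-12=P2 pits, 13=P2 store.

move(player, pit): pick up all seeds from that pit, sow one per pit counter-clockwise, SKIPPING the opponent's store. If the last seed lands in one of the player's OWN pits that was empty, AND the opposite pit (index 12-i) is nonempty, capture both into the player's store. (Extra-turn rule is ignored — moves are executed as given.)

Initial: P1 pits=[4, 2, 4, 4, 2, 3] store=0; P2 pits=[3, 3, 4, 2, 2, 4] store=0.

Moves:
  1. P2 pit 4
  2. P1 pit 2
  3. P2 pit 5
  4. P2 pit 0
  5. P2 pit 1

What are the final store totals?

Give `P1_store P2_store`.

Answer: 1 8

Derivation:
Move 1: P2 pit4 -> P1=[4,2,4,4,2,3](0) P2=[3,3,4,2,0,5](1)
Move 2: P1 pit2 -> P1=[4,2,0,5,3,4](1) P2=[3,3,4,2,0,5](1)
Move 3: P2 pit5 -> P1=[5,3,1,6,3,4](1) P2=[3,3,4,2,0,0](2)
Move 4: P2 pit0 -> P1=[5,3,1,6,3,4](1) P2=[0,4,5,3,0,0](2)
Move 5: P2 pit1 -> P1=[0,3,1,6,3,4](1) P2=[0,0,6,4,1,0](8)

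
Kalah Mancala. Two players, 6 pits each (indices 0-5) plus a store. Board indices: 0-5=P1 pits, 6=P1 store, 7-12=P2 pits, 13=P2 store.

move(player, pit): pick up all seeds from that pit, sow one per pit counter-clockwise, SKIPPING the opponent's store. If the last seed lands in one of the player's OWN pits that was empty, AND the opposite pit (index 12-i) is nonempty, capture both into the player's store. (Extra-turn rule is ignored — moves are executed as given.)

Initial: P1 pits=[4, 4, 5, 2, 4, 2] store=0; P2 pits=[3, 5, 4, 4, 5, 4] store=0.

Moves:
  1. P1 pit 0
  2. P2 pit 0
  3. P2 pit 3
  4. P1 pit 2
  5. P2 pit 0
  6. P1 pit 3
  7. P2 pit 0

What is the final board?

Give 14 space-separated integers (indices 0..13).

Move 1: P1 pit0 -> P1=[0,5,6,3,5,2](0) P2=[3,5,4,4,5,4](0)
Move 2: P2 pit0 -> P1=[0,5,6,3,5,2](0) P2=[0,6,5,5,5,4](0)
Move 3: P2 pit3 -> P1=[1,6,6,3,5,2](0) P2=[0,6,5,0,6,5](1)
Move 4: P1 pit2 -> P1=[1,6,0,4,6,3](1) P2=[1,7,5,0,6,5](1)
Move 5: P2 pit0 -> P1=[1,6,0,4,6,3](1) P2=[0,8,5,0,6,5](1)
Move 6: P1 pit3 -> P1=[1,6,0,0,7,4](2) P2=[1,8,5,0,6,5](1)
Move 7: P2 pit0 -> P1=[1,6,0,0,7,4](2) P2=[0,9,5,0,6,5](1)

Answer: 1 6 0 0 7 4 2 0 9 5 0 6 5 1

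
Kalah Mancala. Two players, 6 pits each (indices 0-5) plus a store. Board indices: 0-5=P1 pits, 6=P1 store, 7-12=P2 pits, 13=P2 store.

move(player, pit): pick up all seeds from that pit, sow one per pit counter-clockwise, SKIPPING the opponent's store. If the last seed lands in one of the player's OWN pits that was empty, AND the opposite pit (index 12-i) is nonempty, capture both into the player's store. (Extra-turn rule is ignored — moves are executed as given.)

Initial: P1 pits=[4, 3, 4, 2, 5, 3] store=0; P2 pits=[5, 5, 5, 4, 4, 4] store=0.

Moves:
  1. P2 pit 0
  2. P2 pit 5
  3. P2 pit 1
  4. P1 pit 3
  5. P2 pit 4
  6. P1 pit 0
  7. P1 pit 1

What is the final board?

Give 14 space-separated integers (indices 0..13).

Answer: 0 0 8 3 8 6 3 2 0 7 6 0 2 3

Derivation:
Move 1: P2 pit0 -> P1=[4,3,4,2,5,3](0) P2=[0,6,6,5,5,5](0)
Move 2: P2 pit5 -> P1=[5,4,5,3,5,3](0) P2=[0,6,6,5,5,0](1)
Move 3: P2 pit1 -> P1=[6,4,5,3,5,3](0) P2=[0,0,7,6,6,1](2)
Move 4: P1 pit3 -> P1=[6,4,5,0,6,4](1) P2=[0,0,7,6,6,1](2)
Move 5: P2 pit4 -> P1=[7,5,6,1,6,4](1) P2=[0,0,7,6,0,2](3)
Move 6: P1 pit0 -> P1=[0,6,7,2,7,5](2) P2=[1,0,7,6,0,2](3)
Move 7: P1 pit1 -> P1=[0,0,8,3,8,6](3) P2=[2,0,7,6,0,2](3)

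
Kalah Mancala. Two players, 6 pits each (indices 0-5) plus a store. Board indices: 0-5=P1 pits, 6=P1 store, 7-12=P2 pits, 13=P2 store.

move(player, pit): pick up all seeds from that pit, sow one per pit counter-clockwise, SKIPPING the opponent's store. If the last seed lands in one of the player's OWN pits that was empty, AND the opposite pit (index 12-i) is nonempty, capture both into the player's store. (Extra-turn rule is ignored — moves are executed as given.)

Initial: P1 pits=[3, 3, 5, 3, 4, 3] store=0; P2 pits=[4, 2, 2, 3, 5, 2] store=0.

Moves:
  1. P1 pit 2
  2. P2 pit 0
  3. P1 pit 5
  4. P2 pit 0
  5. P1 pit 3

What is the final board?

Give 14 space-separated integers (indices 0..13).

Answer: 3 3 0 0 6 1 3 1 5 4 4 6 3 0

Derivation:
Move 1: P1 pit2 -> P1=[3,3,0,4,5,4](1) P2=[5,2,2,3,5,2](0)
Move 2: P2 pit0 -> P1=[3,3,0,4,5,4](1) P2=[0,3,3,4,6,3](0)
Move 3: P1 pit5 -> P1=[3,3,0,4,5,0](2) P2=[1,4,4,4,6,3](0)
Move 4: P2 pit0 -> P1=[3,3,0,4,5,0](2) P2=[0,5,4,4,6,3](0)
Move 5: P1 pit3 -> P1=[3,3,0,0,6,1](3) P2=[1,5,4,4,6,3](0)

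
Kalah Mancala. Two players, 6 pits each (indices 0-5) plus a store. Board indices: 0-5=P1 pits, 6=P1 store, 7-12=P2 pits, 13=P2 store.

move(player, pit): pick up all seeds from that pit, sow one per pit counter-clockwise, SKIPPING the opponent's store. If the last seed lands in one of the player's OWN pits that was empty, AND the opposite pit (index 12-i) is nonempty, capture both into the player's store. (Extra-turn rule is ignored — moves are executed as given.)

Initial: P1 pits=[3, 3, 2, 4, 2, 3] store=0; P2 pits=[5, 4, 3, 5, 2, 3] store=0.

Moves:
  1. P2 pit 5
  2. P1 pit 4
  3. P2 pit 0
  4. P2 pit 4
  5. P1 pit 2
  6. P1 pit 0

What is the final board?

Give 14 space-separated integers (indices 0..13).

Answer: 0 5 0 5 0 4 7 0 0 4 6 0 1 7

Derivation:
Move 1: P2 pit5 -> P1=[4,4,2,4,2,3](0) P2=[5,4,3,5,2,0](1)
Move 2: P1 pit4 -> P1=[4,4,2,4,0,4](1) P2=[5,4,3,5,2,0](1)
Move 3: P2 pit0 -> P1=[0,4,2,4,0,4](1) P2=[0,5,4,6,3,0](6)
Move 4: P2 pit4 -> P1=[1,4,2,4,0,4](1) P2=[0,5,4,6,0,1](7)
Move 5: P1 pit2 -> P1=[1,4,0,5,0,4](7) P2=[0,0,4,6,0,1](7)
Move 6: P1 pit0 -> P1=[0,5,0,5,0,4](7) P2=[0,0,4,6,0,1](7)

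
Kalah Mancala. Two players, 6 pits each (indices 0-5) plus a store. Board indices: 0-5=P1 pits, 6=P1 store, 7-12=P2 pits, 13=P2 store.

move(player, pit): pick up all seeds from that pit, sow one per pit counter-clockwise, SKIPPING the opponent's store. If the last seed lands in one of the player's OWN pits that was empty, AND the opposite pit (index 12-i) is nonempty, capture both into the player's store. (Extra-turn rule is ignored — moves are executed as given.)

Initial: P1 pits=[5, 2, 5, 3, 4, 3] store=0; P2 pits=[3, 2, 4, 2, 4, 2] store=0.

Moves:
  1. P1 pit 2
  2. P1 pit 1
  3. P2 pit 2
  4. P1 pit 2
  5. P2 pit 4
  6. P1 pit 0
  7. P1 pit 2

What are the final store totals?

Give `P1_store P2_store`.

Move 1: P1 pit2 -> P1=[5,2,0,4,5,4](1) P2=[4,2,4,2,4,2](0)
Move 2: P1 pit1 -> P1=[5,0,1,5,5,4](1) P2=[4,2,4,2,4,2](0)
Move 3: P2 pit2 -> P1=[5,0,1,5,5,4](1) P2=[4,2,0,3,5,3](1)
Move 4: P1 pit2 -> P1=[5,0,0,6,5,4](1) P2=[4,2,0,3,5,3](1)
Move 5: P2 pit4 -> P1=[6,1,1,6,5,4](1) P2=[4,2,0,3,0,4](2)
Move 6: P1 pit0 -> P1=[0,2,2,7,6,5](2) P2=[4,2,0,3,0,4](2)
Move 7: P1 pit2 -> P1=[0,2,0,8,7,5](2) P2=[4,2,0,3,0,4](2)

Answer: 2 2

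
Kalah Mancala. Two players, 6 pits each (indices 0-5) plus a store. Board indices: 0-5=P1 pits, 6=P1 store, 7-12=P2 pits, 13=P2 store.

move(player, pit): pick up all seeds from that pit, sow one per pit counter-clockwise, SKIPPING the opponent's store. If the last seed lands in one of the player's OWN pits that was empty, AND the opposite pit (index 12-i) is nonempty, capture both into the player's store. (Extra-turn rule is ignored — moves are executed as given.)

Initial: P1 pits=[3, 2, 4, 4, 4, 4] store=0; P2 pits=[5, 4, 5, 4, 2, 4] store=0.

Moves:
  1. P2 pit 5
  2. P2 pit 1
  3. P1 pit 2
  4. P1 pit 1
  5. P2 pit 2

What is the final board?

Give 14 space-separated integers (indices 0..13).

Move 1: P2 pit5 -> P1=[4,3,5,4,4,4](0) P2=[5,4,5,4,2,0](1)
Move 2: P2 pit1 -> P1=[0,3,5,4,4,4](0) P2=[5,0,6,5,3,0](6)
Move 3: P1 pit2 -> P1=[0,3,0,5,5,5](1) P2=[6,0,6,5,3,0](6)
Move 4: P1 pit1 -> P1=[0,0,1,6,6,5](1) P2=[6,0,6,5,3,0](6)
Move 5: P2 pit2 -> P1=[1,1,1,6,6,5](1) P2=[6,0,0,6,4,1](7)

Answer: 1 1 1 6 6 5 1 6 0 0 6 4 1 7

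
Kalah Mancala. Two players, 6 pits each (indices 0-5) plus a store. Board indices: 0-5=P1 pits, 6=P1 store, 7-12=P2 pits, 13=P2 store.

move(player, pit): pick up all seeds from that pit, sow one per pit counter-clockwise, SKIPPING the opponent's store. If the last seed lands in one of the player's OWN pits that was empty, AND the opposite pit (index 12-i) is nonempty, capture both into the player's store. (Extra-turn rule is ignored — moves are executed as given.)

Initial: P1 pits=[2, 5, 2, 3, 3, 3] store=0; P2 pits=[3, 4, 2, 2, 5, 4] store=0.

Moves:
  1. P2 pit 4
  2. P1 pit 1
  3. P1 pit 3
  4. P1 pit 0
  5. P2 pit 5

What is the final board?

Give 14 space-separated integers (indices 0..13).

Move 1: P2 pit4 -> P1=[3,6,3,3,3,3](0) P2=[3,4,2,2,0,5](1)
Move 2: P1 pit1 -> P1=[3,0,4,4,4,4](1) P2=[4,4,2,2,0,5](1)
Move 3: P1 pit3 -> P1=[3,0,4,0,5,5](2) P2=[5,4,2,2,0,5](1)
Move 4: P1 pit0 -> P1=[0,1,5,0,5,5](5) P2=[5,4,0,2,0,5](1)
Move 5: P2 pit5 -> P1=[1,2,6,1,5,5](5) P2=[5,4,0,2,0,0](2)

Answer: 1 2 6 1 5 5 5 5 4 0 2 0 0 2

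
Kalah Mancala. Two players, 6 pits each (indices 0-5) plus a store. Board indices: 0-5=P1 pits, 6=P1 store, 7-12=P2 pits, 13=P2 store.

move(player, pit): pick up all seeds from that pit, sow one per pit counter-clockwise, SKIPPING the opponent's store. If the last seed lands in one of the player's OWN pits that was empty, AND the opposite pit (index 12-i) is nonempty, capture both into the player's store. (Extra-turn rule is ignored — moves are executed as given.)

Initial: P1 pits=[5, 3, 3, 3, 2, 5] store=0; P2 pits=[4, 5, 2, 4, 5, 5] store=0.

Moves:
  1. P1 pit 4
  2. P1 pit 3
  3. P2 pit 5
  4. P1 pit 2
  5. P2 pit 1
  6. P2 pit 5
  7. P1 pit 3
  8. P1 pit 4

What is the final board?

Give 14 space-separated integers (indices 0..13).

Answer: 6 4 0 0 0 10 4 5 0 3 5 6 0 3

Derivation:
Move 1: P1 pit4 -> P1=[5,3,3,3,0,6](1) P2=[4,5,2,4,5,5](0)
Move 2: P1 pit3 -> P1=[5,3,3,0,1,7](2) P2=[4,5,2,4,5,5](0)
Move 3: P2 pit5 -> P1=[6,4,4,1,1,7](2) P2=[4,5,2,4,5,0](1)
Move 4: P1 pit2 -> P1=[6,4,0,2,2,8](3) P2=[4,5,2,4,5,0](1)
Move 5: P2 pit1 -> P1=[6,4,0,2,2,8](3) P2=[4,0,3,5,6,1](2)
Move 6: P2 pit5 -> P1=[6,4,0,2,2,8](3) P2=[4,0,3,5,6,0](3)
Move 7: P1 pit3 -> P1=[6,4,0,0,3,9](3) P2=[4,0,3,5,6,0](3)
Move 8: P1 pit4 -> P1=[6,4,0,0,0,10](4) P2=[5,0,3,5,6,0](3)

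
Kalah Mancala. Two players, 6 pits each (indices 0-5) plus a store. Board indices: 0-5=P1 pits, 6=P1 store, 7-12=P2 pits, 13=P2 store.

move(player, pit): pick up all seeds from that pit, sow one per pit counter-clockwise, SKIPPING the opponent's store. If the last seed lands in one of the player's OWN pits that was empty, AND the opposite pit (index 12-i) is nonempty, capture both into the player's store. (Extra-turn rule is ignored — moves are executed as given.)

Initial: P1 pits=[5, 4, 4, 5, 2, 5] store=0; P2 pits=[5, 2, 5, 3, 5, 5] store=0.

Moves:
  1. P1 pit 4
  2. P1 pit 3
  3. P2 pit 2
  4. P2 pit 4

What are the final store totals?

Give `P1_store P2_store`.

Move 1: P1 pit4 -> P1=[5,4,4,5,0,6](1) P2=[5,2,5,3,5,5](0)
Move 2: P1 pit3 -> P1=[5,4,4,0,1,7](2) P2=[6,3,5,3,5,5](0)
Move 3: P2 pit2 -> P1=[6,4,4,0,1,7](2) P2=[6,3,0,4,6,6](1)
Move 4: P2 pit4 -> P1=[7,5,5,1,1,7](2) P2=[6,3,0,4,0,7](2)

Answer: 2 2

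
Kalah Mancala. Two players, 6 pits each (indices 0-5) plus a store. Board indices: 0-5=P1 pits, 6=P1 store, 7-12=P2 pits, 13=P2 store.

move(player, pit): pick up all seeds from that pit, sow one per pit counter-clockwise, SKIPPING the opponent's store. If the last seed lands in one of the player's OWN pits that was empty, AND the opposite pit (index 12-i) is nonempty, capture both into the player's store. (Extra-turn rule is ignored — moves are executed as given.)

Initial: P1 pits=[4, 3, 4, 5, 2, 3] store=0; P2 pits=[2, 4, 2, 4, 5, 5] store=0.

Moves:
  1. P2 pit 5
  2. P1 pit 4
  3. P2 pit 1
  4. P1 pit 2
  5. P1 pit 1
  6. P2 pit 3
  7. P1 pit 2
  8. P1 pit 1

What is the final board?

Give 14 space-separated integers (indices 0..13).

Answer: 1 0 1 9 2 6 2 3 0 3 0 7 1 8

Derivation:
Move 1: P2 pit5 -> P1=[5,4,5,6,2,3](0) P2=[2,4,2,4,5,0](1)
Move 2: P1 pit4 -> P1=[5,4,5,6,0,4](1) P2=[2,4,2,4,5,0](1)
Move 3: P2 pit1 -> P1=[0,4,5,6,0,4](1) P2=[2,0,3,5,6,0](7)
Move 4: P1 pit2 -> P1=[0,4,0,7,1,5](2) P2=[3,0,3,5,6,0](7)
Move 5: P1 pit1 -> P1=[0,0,1,8,2,6](2) P2=[3,0,3,5,6,0](7)
Move 6: P2 pit3 -> P1=[1,1,1,8,2,6](2) P2=[3,0,3,0,7,1](8)
Move 7: P1 pit2 -> P1=[1,1,0,9,2,6](2) P2=[3,0,3,0,7,1](8)
Move 8: P1 pit1 -> P1=[1,0,1,9,2,6](2) P2=[3,0,3,0,7,1](8)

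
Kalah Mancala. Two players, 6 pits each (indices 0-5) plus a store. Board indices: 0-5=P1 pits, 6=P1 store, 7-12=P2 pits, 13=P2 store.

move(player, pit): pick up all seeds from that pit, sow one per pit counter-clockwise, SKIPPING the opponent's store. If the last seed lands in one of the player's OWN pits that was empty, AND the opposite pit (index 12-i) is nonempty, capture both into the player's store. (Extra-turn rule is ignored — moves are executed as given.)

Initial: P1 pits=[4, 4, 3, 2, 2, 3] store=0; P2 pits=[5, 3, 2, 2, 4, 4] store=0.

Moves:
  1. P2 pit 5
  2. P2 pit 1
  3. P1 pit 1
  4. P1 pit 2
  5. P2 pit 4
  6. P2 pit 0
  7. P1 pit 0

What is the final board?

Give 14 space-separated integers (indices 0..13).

Answer: 0 2 2 5 5 6 3 0 1 4 4 1 2 3

Derivation:
Move 1: P2 pit5 -> P1=[5,5,4,2,2,3](0) P2=[5,3,2,2,4,0](1)
Move 2: P2 pit1 -> P1=[5,5,4,2,2,3](0) P2=[5,0,3,3,5,0](1)
Move 3: P1 pit1 -> P1=[5,0,5,3,3,4](1) P2=[5,0,3,3,5,0](1)
Move 4: P1 pit2 -> P1=[5,0,0,4,4,5](2) P2=[6,0,3,3,5,0](1)
Move 5: P2 pit4 -> P1=[6,1,1,4,4,5](2) P2=[6,0,3,3,0,1](2)
Move 6: P2 pit0 -> P1=[6,1,1,4,4,5](2) P2=[0,1,4,4,1,2](3)
Move 7: P1 pit0 -> P1=[0,2,2,5,5,6](3) P2=[0,1,4,4,1,2](3)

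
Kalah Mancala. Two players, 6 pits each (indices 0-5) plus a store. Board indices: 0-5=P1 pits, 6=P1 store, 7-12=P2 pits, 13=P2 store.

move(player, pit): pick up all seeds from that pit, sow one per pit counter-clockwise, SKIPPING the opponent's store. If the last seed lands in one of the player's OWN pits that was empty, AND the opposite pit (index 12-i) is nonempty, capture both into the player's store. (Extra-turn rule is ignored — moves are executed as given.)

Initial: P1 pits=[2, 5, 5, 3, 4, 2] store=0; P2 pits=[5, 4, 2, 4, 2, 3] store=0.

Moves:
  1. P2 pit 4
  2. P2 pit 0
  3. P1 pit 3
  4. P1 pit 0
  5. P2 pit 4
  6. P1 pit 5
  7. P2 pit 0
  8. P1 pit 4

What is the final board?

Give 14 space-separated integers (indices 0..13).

Move 1: P2 pit4 -> P1=[2,5,5,3,4,2](0) P2=[5,4,2,4,0,4](1)
Move 2: P2 pit0 -> P1=[2,5,5,3,4,2](0) P2=[0,5,3,5,1,5](1)
Move 3: P1 pit3 -> P1=[2,5,5,0,5,3](1) P2=[0,5,3,5,1,5](1)
Move 4: P1 pit0 -> P1=[0,6,6,0,5,3](1) P2=[0,5,3,5,1,5](1)
Move 5: P2 pit4 -> P1=[0,6,6,0,5,3](1) P2=[0,5,3,5,0,6](1)
Move 6: P1 pit5 -> P1=[0,6,6,0,5,0](2) P2=[1,6,3,5,0,6](1)
Move 7: P2 pit0 -> P1=[0,6,6,0,5,0](2) P2=[0,7,3,5,0,6](1)
Move 8: P1 pit4 -> P1=[0,6,6,0,0,1](3) P2=[1,8,4,5,0,6](1)

Answer: 0 6 6 0 0 1 3 1 8 4 5 0 6 1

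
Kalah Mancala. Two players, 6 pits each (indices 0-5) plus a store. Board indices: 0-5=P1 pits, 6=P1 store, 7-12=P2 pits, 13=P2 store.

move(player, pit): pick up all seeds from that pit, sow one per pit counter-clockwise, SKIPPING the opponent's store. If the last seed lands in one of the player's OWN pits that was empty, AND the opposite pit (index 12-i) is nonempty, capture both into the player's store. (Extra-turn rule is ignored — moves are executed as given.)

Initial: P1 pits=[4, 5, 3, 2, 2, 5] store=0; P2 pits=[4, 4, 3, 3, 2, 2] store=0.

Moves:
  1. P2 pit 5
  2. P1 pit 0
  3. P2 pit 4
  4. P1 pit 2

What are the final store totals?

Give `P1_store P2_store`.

Move 1: P2 pit5 -> P1=[5,5,3,2,2,5](0) P2=[4,4,3,3,2,0](1)
Move 2: P1 pit0 -> P1=[0,6,4,3,3,6](0) P2=[4,4,3,3,2,0](1)
Move 3: P2 pit4 -> P1=[0,6,4,3,3,6](0) P2=[4,4,3,3,0,1](2)
Move 4: P1 pit2 -> P1=[0,6,0,4,4,7](1) P2=[4,4,3,3,0,1](2)

Answer: 1 2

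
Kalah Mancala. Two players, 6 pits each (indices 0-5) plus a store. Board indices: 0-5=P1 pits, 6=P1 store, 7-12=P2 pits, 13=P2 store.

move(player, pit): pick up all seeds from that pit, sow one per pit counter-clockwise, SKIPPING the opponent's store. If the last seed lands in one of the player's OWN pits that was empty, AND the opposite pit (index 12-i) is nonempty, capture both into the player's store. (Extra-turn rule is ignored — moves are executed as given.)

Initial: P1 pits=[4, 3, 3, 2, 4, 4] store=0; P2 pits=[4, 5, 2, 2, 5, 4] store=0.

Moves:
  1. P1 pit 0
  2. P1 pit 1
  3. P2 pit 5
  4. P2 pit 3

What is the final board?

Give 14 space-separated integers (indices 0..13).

Answer: 0 1 6 4 6 5 0 4 5 2 0 6 0 3

Derivation:
Move 1: P1 pit0 -> P1=[0,4,4,3,5,4](0) P2=[4,5,2,2,5,4](0)
Move 2: P1 pit1 -> P1=[0,0,5,4,6,5](0) P2=[4,5,2,2,5,4](0)
Move 3: P2 pit5 -> P1=[1,1,6,4,6,5](0) P2=[4,5,2,2,5,0](1)
Move 4: P2 pit3 -> P1=[0,1,6,4,6,5](0) P2=[4,5,2,0,6,0](3)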